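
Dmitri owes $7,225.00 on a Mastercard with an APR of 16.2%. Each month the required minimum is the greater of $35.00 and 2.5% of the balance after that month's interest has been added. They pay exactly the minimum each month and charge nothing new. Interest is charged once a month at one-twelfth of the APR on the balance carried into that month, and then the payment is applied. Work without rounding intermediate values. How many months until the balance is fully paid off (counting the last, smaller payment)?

Monthly rate r = 16.2%/12 = 1.35% = 0.0135.
While 2.5% of the post-interest balance exceeds $35.00, each month B ← (B·(1+r))·(1 − 0.025), i.e. B shrinks by the factor (1+r)·0.975 = 0.98816.
This holds for months 1–139. Entering month 140 the balance is $1,380.32; 2.5% of the post-interest balance is now below $35.00, so the flat $35.00 minimum applies from here.
From month 140 a fixed $35.00 at rate r clears $1,380.32 in 57 more payments. Total: 139 + 57 = 196 months.

196 months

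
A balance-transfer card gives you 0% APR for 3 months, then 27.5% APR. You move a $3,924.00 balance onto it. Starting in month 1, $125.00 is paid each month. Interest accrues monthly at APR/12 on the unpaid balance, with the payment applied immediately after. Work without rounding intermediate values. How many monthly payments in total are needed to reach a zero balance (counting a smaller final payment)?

50 months

Promo months 1–3 at r₀ = 0%/12 = 0; months 4+ at r₁ = 27.5%/12 = 0.0229167.
After month 3 (no interest yet): B = $3,924.00 − 3·$125.00 = $3,549.00.
Then at r₁ with $125.00/mo: n₂ = −ln(1 − r₁·B/P)/ln(1+r₁) ≈ 46.42 → 47 more payments.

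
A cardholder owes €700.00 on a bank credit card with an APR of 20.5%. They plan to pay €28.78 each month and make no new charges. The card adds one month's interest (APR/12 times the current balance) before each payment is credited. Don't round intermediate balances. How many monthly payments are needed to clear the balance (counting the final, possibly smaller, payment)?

Monthly rate r = 20.5%/12 = 1.70833% = 0.0170833.
Recurrence: B ← B·(1+r) − €28.78.
Month 1: interest €11.96; balance after payment €683.18.
Month 2: interest €11.67; balance after payment €666.07.
Closed form: n = −ln(1 − rB₀/P)/ln(1+r) = −ln(0.58449)/ln(1.01708) ≈ 31.703, so the balance reaches zero during payment 32.

32 months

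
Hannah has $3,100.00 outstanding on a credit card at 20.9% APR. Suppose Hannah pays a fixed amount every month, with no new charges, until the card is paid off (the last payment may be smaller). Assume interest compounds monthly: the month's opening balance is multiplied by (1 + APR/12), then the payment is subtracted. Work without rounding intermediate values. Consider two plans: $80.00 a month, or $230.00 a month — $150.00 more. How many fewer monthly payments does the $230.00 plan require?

50 fewer payments

Monthly rate r = 20.9%/12 = 1.74167% = 0.0174167.
At $80.00/mo: n = ⌈−ln(1 − rB₀/P)/ln(1+r)⌉ = 66 payments (last $5.94); total interest = total paid − $3,100.00 = $2,105.94.
At $230.00/mo: 16 payments (last $114.35); total interest $464.35.
Payments saved = 66 − 16 = 50.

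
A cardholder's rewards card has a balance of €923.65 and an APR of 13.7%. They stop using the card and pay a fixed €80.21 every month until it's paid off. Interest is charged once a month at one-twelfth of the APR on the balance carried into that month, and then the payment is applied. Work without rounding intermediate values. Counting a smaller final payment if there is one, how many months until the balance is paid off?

13 payments

Monthly rate r = 13.7%/12 = 1.14167% = 0.0114167.
Recurrence: B ← B·(1+r) − €80.21.
Month 1: interest €10.55; balance after payment €853.99.
Month 2: interest €9.75; balance after payment €783.52.
Closed form: n = −ln(1 − rB₀/P)/ln(1+r) = −ln(0.86853)/ln(1.01142) ≈ 12.416, so the balance reaches zero during payment 13.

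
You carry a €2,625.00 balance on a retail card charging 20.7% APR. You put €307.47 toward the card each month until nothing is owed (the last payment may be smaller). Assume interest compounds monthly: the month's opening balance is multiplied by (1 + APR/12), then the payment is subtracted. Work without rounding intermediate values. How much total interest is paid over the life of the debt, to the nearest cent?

€239.64

Monthly rate r = 20.7%/12 = 1.725% = 0.01725.
Payoff takes n = ⌈−ln(1 − rB₀/P)/ln(1+r)⌉ = ⌈9.315⌉ = 10 payments; the last is €97.41.
Total paid = 9·€307.47 + €97.41 = €2,864.64.
Total interest = total paid − principal = €2,864.64 − €2,625.00 = €239.64.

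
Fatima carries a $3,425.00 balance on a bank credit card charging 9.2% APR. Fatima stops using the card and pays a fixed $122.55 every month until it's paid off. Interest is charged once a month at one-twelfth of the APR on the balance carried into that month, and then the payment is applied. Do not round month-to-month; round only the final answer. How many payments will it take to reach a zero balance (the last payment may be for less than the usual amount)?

32 months

Monthly rate r = 9.2%/12 = 0.766667% = 0.00766667.
Recurrence: B ← B·(1+r) − $122.55.
Month 1: interest $26.26; balance after payment $3,328.71.
Month 2: interest $25.52; balance after payment $3,231.68.
Closed form: n = −ln(1 − rB₀/P)/ln(1+r) = −ln(0.78573)/ln(1.00767) ≈ 31.573, so the balance reaches zero during payment 32.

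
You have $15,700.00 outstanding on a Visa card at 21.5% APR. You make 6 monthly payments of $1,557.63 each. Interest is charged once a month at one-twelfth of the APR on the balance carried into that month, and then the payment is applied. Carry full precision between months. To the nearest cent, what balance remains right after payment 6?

Monthly rate r = 21.5%/12 = 1.79167% = 0.0179167.
Each month: B ← B·(1+r) − $1,557.63.
Month 1: interest $281.29; balance after payment $14,423.66.
Month 2: interest $258.42; balance after payment $13,124.46.
Month 3: interest $235.15; balance after payment $11,801.97.
Month 4: interest $211.45; balance after payment $10,455.79.
Month 5: interest $187.33; balance after payment $9,085.50.
Month 6: interest $162.78; balance after payment $7,690.65.

$7,690.65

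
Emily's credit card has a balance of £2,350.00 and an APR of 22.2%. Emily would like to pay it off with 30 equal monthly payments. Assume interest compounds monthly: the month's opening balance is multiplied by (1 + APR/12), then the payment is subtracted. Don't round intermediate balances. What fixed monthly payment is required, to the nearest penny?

Monthly rate r = 22.2%/12 = 1.85% = 0.0185.
Level-payment amortization: P = B₀·r / (1 − (1+r)^(−n)) = 2350.00·0.0185 / (1 − 1.0185^(−30)).
Denominator 1 − (1+r)^(−30) = 0.423009052.
P = 43.475 / 0.423009052 ≈ 102.78.

£102.78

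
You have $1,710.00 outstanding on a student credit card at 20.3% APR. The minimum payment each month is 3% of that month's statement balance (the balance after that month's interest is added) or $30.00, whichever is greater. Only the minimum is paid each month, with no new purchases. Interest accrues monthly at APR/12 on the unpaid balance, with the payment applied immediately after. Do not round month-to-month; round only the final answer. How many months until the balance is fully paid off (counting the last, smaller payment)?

89 months

Monthly rate r = 20.3%/12 = 1.69167% = 0.0169167.
While 3% of the post-interest balance exceeds $30.00, each month B ← (B·(1+r))·(1 − 0.03), i.e. B shrinks by the factor (1+r)·0.97 = 0.98641.
This holds for months 1–41. Entering month 42 the balance is $975.75; 3% of the post-interest balance is now below $30.00, so the flat $30.00 minimum applies from here.
From month 42 a fixed $30.00 at rate r clears $975.75 in 48 more payments. Total: 41 + 48 = 89 months.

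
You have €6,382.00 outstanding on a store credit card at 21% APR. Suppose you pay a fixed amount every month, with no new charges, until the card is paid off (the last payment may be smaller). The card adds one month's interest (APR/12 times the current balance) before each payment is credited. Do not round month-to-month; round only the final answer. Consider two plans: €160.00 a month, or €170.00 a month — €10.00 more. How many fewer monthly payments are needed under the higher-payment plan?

Monthly rate r = 21%/12 = 1.75% = 0.0175.
At €160.00/mo: n = ⌈−ln(1 − rB₀/P)/ln(1+r)⌉ = 70 payments (last €3.49); total interest = total paid − €6,382.00 = €4,661.49.
At €170.00/mo: 62 payments (last €114.70); total interest €4,102.70.
Payments saved = 70 − 62 = 8.

8 fewer payments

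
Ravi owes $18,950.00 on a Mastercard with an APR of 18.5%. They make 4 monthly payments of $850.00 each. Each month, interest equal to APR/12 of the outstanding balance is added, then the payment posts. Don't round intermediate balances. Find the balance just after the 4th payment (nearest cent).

Monthly rate r = 18.5%/12 = 1.54167% = 0.0154167.
Each month: B ← B·(1+r) − $850.00.
Month 1: interest $292.15; balance after payment $18,392.15.
Month 2: interest $283.55; balance after payment $17,825.69.
Month 3: interest $274.81; balance after payment $17,250.50.
Month 4: interest $265.95; balance after payment $16,666.45.

$16,666.45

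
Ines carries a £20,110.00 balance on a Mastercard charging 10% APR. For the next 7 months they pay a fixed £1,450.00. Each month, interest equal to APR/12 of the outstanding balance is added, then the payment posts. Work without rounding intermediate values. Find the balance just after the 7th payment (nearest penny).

Monthly rate r = 10%/12 = 0.833333% = 0.00833333.
Each month: B ← B·(1+r) − £1,450.00.
Month 1: interest £167.58; balance after payment £18,827.58.
Month 2: interest £156.90; balance after payment £17,534.48.
Month 3: interest £146.12; balance after payment £16,230.60.
Month 4: interest £135.26; balance after payment £14,915.86.
Month 5: interest £124.30; balance after payment £13,590.15.
Month 6: interest £113.25; balance after payment £12,253.41.
Month 7: interest £102.11; balance after payment £10,905.52.

£10,905.52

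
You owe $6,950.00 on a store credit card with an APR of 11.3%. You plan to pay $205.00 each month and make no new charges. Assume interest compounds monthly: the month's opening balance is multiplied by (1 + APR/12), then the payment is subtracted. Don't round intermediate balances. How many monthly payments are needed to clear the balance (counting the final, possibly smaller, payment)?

Monthly rate r = 11.3%/12 = 0.941667% = 0.00941667.
Recurrence: B ← B·(1+r) − $205.00.
Month 1: interest $65.45; balance after payment $6,810.45.
Month 2: interest $64.13; balance after payment $6,669.58.
Closed form: n = −ln(1 − rB₀/P)/ln(1+r) = −ln(0.68075)/ln(1.00942) ≈ 41.030, so the balance reaches zero during payment 42.

42 months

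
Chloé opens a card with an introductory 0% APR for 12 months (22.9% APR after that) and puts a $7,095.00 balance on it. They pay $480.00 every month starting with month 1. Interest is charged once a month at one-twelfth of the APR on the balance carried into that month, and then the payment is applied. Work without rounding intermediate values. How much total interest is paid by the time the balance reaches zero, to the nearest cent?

Promo months 1–12 at r₀ = 0%/12 = 0; months 13+ at r₁ = 22.9%/12 = 0.0190833.
After month 12 (no interest yet): B = $7,095.00 − 12·$480.00 = $1,335.00.
Then at r₁ with $480.00/mo: n₂ = −ln(1 − r₁·B/P)/ln(1+r₁) ≈ 2.88 → 3 more payments.
Total paid = 14·$480.00 + $425.24 = $7,145.24; interest = $7,145.24 − $7,095.00 = $50.24.

$50.24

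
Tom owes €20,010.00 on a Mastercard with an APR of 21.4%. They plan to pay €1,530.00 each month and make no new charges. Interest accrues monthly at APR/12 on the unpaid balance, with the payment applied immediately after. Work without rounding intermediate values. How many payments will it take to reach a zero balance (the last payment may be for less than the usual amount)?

16 payments

Monthly rate r = 21.4%/12 = 1.78333% = 0.0178333.
Recurrence: B ← B·(1+r) − €1,530.00.
Month 1: interest €356.84; balance after payment €18,836.85.
Month 2: interest €335.92; balance after payment €17,642.77.
Closed form: n = −ln(1 − rB₀/P)/ln(1+r) = −ln(0.76677)/ln(1.01783) ≈ 15.024, so the balance reaches zero during payment 16.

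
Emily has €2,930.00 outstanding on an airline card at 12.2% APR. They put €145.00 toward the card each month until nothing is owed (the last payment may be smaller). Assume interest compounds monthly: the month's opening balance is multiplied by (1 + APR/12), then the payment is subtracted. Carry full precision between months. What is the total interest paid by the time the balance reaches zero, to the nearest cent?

€366.58

Monthly rate r = 12.2%/12 = 1.01667% = 0.0101667.
Payoff takes n = ⌈−ln(1 − rB₀/P)/ln(1+r)⌉ = ⌈22.734⌉ = 23 payments; the last is €106.58.
Total paid = 22·€145.00 + €106.58 = €3,296.58.
Total interest = total paid − principal = €3,296.58 − €2,930.00 = €366.58.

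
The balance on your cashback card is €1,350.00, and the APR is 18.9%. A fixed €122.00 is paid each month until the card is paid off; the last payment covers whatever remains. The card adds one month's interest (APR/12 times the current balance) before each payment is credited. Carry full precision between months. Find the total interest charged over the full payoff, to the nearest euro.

€145

Monthly rate r = 18.9%/12 = 1.575% = 0.01575.
Payoff takes n = ⌈−ln(1 − rB₀/P)/ln(1+r)⌉ = ⌈12.254⌉ = 13 payments; the last is €31.22.
Total paid = 12·€122.00 + €31.22 = €1,495.22.
Total interest = total paid − principal = €1,495.22 − €1,350.00 = €145.22.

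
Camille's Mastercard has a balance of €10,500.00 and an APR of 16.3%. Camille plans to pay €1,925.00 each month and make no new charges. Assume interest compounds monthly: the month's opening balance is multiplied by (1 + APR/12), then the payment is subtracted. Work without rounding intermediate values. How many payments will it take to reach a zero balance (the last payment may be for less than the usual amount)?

6 months

Monthly rate r = 16.3%/12 = 1.35833% = 0.0135833.
Recurrence: B ← B·(1+r) − €1,925.00.
Month 1: interest €142.62; balance after payment €8,717.62.
Month 2: interest €118.41; balance after payment €6,911.04.
Month 3: interest €93.87; balance after payment €5,079.91.
Month 4: interest €69.00; balance after payment €3,223.92.
Month 5: interest €43.79; balance after payment €1,342.71.
Month 6: interest €18.24; balance after payment €0.00.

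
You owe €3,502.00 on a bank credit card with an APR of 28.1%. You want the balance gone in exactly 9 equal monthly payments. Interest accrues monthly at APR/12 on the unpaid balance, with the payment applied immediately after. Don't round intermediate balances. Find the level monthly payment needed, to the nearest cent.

Monthly rate r = 28.1%/12 = 2.34167% = 0.0234167.
Level-payment amortization: P = B₀·r / (1 − (1+r)^(−n)) = 3502.00·0.0234167 / (1 − 1.02342^(−9)).
Denominator 1 − (1+r)^(−9) = 0.188053092.
P = 82.0052 / 0.188053092 ≈ 436.07.

€436.07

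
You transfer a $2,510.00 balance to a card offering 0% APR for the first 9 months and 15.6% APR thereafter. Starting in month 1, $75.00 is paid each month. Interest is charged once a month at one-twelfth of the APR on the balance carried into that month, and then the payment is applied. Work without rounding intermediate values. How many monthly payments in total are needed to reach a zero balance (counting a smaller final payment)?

Promo months 1–9 at r₀ = 0%/12 = 0; months 10+ at r₁ = 15.6%/12 = 0.013.
After month 9 (no interest yet): B = $2,510.00 − 9·$75.00 = $1,835.00.
Then at r₁ with $75.00/mo: n₂ = −ln(1 − r₁·B/P)/ln(1+r₁) ≈ 29.64 → 30 more payments.

39 months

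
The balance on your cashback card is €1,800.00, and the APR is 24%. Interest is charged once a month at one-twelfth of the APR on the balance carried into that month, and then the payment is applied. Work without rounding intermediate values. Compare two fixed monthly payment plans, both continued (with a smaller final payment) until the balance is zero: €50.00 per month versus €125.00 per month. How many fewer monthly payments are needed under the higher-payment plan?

47 fewer payments

Monthly rate r = 24%/12 = 2% = 0.02.
At €50.00/mo: n = ⌈−ln(1 − rB₀/P)/ln(1+r)⌉ = 65 payments (last €14.23); total interest = total paid − €1,800.00 = €1,414.23.
At €125.00/mo: 18 payments (last €19.30); total interest €344.30.
Payments saved = 65 − 18 = 47.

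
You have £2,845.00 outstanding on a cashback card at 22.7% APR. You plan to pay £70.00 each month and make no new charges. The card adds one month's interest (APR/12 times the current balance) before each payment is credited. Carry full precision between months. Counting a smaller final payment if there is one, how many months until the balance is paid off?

Monthly rate r = 22.7%/12 = 1.89167% = 0.0189167.
Recurrence: B ← B·(1+r) − £70.00.
Month 1: interest £53.82; balance after payment £2,828.82.
Month 2: interest £53.51; balance after payment £2,812.33.
Closed form: n = −ln(1 − rB₀/P)/ln(1+r) = −ln(0.23117)/ln(1.01892) ≈ 78.153, so the balance reaches zero during payment 79.

79 months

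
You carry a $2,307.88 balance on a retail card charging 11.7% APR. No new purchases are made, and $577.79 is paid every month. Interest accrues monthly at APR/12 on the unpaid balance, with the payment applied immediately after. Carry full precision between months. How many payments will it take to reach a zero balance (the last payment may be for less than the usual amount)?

5 months

Monthly rate r = 11.7%/12 = 0.975% = 0.00975.
Recurrence: B ← B·(1+r) − $577.79.
Month 1: interest $22.50; balance after payment $1,752.59.
Month 2: interest $17.09; balance after payment $1,191.89.
Month 3: interest $11.62; balance after payment $625.72.
Month 4: interest $6.10; balance after payment $54.03.
Month 5: interest $0.53; balance after payment $0.00.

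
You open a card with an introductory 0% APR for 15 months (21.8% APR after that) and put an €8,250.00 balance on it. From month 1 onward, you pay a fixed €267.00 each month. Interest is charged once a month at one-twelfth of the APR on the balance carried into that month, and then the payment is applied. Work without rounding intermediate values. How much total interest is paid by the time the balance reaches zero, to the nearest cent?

€809.98

Promo months 1–15 at r₀ = 0%/12 = 0; months 16+ at r₁ = 21.8%/12 = 0.0181667.
After month 15 (no interest yet): B = €8,250.00 − 15·€267.00 = €4,245.00.
Then at r₁ with €267.00/mo: n₂ = −ln(1 − r₁·B/P)/ln(1+r₁) ≈ 18.93 → 19 more payments.
Total paid = 33·€267.00 + €248.98 = €9,059.98; interest = €9,059.98 − €8,250.00 = €809.98.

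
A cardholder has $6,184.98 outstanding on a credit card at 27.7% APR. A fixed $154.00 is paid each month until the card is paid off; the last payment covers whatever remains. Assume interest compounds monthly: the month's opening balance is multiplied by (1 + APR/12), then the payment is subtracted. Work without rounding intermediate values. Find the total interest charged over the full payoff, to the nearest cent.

Monthly rate r = 27.7%/12 = 2.30833% = 0.0230833.
Payoff takes n = ⌈−ln(1 − rB₀/P)/ln(1+r)⌉ = ⌈114.735⌉ = 115 payments; the last is $113.52.
Total paid = 114·$154.00 + $113.52 = $17,669.52.
Total interest = total paid − principal = $17,669.52 − $6,184.98 = $11,484.54.

$11,484.54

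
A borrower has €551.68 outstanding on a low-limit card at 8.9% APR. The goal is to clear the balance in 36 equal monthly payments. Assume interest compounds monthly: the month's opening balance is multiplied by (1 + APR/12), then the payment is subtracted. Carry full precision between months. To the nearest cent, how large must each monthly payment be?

€17.52

Monthly rate r = 8.9%/12 = 0.741667% = 0.00741667.
Level-payment amortization: P = B₀·r / (1 − (1+r)^(−n)) = 551.68·0.00741667 / (1 − 1.00742^(−36)).
Denominator 1 − (1+r)^(−36) = 0.233572172.
P = 4.09163 / 0.233572172 ≈ 17.52.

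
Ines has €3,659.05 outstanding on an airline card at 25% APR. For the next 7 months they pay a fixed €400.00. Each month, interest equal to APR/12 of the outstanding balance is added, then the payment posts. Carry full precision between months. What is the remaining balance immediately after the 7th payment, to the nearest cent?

Monthly rate r = 25%/12 = 2.08333% = 0.0208333.
Each month: B ← B·(1+r) − €400.00.
Month 1: interest €76.23; balance after payment €3,335.28.
Month 2: interest €69.49; balance after payment €3,004.77.
Month 3: interest €62.60; balance after payment €2,667.36.
Month 4: interest €55.57; balance after payment €2,322.93.
Month 5: interest €48.39; balance after payment €1,971.33.
Month 6: interest €41.07; balance after payment €1,612.40.
Month 7: interest €33.59; balance after payment €1,245.99.

€1,245.99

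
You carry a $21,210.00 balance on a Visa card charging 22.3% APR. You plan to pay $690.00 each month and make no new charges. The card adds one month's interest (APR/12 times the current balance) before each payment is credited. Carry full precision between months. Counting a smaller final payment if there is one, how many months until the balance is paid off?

Monthly rate r = 22.3%/12 = 1.85833% = 0.0185833.
Recurrence: B ← B·(1+r) − $690.00.
Month 1: interest $394.15; balance after payment $20,914.15.
Month 2: interest $388.65; balance after payment $20,612.81.
Closed form: n = −ln(1 − rB₀/P)/ln(1+r) = −ln(0.42876)/ln(1.01858) ≈ 45.992, so the balance reaches zero during payment 46.

46 months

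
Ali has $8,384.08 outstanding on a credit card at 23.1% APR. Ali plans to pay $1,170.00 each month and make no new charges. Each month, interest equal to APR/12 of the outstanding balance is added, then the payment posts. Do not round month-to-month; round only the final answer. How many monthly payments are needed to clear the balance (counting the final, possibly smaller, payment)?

Monthly rate r = 23.1%/12 = 1.925% = 0.01925.
Recurrence: B ← B·(1+r) − $1,170.00.
Month 1: interest $161.39; balance after payment $7,375.47.
Month 2: interest $141.98; balance after payment $6,347.45.
Closed form: n = −ln(1 − rB₀/P)/ln(1+r) = −ln(0.86206)/ln(1.01925) ≈ 7.785, so the balance reaches zero during payment 8.

8 months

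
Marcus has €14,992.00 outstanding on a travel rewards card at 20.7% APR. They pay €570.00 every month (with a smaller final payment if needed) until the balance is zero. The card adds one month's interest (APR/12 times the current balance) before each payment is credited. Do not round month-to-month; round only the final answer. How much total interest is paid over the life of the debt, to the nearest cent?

Monthly rate r = 20.7%/12 = 1.725% = 0.01725.
Payoff takes n = ⌈−ln(1 − rB₀/P)/ln(1+r)⌉ = ⌈35.351⌉ = 36 payments; the last is €200.91.
Total paid = 35·€570.00 + €200.91 = €20,150.91.
Total interest = total paid − principal = €20,150.91 − €14,992.00 = €5,158.91.

€5,158.91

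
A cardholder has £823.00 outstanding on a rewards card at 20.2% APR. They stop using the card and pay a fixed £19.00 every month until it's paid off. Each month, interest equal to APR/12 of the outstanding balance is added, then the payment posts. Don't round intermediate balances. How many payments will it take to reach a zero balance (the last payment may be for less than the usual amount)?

Monthly rate r = 20.2%/12 = 1.68333% = 0.0168333.
Recurrence: B ← B·(1+r) − £19.00.
Month 1: interest £13.85; balance after payment £817.85.
Month 2: interest £13.77; balance after payment £812.62.
Closed form: n = −ln(1 − rB₀/P)/ln(1+r) = −ln(0.27085)/ln(1.01683) ≈ 78.247, so the balance reaches zero during payment 79.

79 payments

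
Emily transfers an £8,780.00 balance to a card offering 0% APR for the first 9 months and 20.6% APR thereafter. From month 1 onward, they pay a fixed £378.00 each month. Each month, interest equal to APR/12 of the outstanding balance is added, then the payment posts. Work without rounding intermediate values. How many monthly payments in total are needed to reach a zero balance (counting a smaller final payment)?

Promo months 1–9 at r₀ = 0%/12 = 0; months 10+ at r₁ = 20.6%/12 = 0.0171667.
After month 9 (no interest yet): B = £8,780.00 − 9·£378.00 = £5,378.00.
Then at r₁ with £378.00/mo: n₂ = −ln(1 − r₁·B/P)/ln(1+r₁) ≈ 16.45 → 17 more payments.

26 months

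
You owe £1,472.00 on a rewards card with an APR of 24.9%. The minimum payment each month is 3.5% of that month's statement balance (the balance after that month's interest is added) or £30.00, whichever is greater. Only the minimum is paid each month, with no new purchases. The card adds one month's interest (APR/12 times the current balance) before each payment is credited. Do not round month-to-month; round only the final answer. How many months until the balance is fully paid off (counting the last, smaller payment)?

80 months

Monthly rate r = 24.9%/12 = 2.075% = 0.02075.
While 3.5% of the post-interest balance exceeds £30.00, each month B ← (B·(1+r))·(1 − 0.035), i.e. B shrinks by the factor (1+r)·0.965 = 0.98502.
This holds for months 1–38. Entering month 39 the balance is £829.63; 3.5% of the post-interest balance is now below £30.00, so the flat £30.00 minimum applies from here.
From month 39 a fixed £30.00 at rate r clears £829.63 in 42 more payments. Total: 38 + 42 = 80 months.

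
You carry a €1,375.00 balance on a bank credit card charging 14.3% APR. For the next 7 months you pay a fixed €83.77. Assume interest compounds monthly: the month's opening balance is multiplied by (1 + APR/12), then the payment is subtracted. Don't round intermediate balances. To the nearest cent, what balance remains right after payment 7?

Monthly rate r = 14.3%/12 = 1.19167% = 0.0119167.
Each month: B ← B·(1+r) − €83.77.
Month 1: interest €16.39; balance after payment €1,307.62.
Month 2: interest €15.58; balance after payment €1,239.43.
Month 3: interest €14.77; balance after payment €1,170.43.
Month 4: interest €13.95; balance after payment €1,100.61.
Month 5: interest €13.12; balance after payment €1,029.95.
Month 6: interest €12.27; balance after payment €958.45.
Month 7: interest €11.42; balance after payment €886.11.

€886.11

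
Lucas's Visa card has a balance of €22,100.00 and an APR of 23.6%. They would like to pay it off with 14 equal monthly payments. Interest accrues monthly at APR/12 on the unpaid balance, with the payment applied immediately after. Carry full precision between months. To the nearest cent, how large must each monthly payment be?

€1,821.22

Monthly rate r = 23.6%/12 = 1.96667% = 0.0196667.
Level-payment amortization: P = B₀·r / (1 − (1+r)^(−n)) = 22100.00·0.0196667 / (1 − 1.01967^(−14)).
Denominator 1 − (1+r)^(−14) = 0.23864906.
P = 434.633 / 0.23864906 ≈ 1821.22.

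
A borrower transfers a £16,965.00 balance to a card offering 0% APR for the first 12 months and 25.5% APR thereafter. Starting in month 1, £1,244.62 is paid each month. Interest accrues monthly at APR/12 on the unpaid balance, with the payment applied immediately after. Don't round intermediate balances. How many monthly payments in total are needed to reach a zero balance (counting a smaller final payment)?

Promo months 1–12 at r₀ = 0%/12 = 0; months 13+ at r₁ = 25.5%/12 = 0.02125.
After month 12 (no interest yet): B = £16,965.00 − 12·£1,244.62 = £2,029.56.
Then at r₁ with £1,244.62/mo: n₂ = −ln(1 − r₁·B/P)/ln(1+r₁) ≈ 1.68 → 2 more payments.

14 months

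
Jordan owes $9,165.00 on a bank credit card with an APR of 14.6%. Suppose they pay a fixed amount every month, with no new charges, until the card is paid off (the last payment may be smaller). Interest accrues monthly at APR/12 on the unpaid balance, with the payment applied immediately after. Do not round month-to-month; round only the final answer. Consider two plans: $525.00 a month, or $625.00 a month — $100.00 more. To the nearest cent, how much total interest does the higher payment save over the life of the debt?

$208.75

Monthly rate r = 14.6%/12 = 1.21667% = 0.0121667.
At $525.00/mo: n = ⌈−ln(1 − rB₀/P)/ln(1+r)⌉ = 20 payments (last $390.76); total interest = total paid − $9,165.00 = $1,200.76.
At $625.00/mo: 17 payments (last $157.01); total interest $992.01.
Interest saved = $1,200.76 − $992.01 = $208.75.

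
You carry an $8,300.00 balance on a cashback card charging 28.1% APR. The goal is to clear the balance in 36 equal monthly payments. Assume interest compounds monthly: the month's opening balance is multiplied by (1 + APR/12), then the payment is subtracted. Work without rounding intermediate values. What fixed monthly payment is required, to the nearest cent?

$343.77

Monthly rate r = 28.1%/12 = 2.34167% = 0.0234167.
Level-payment amortization: P = B₀·r / (1 − (1+r)^(−n)) = 8300.00·0.0234167 / (1 − 1.02342^(−36)).
Denominator 1 − (1+r)^(−36) = 0.565379178.
P = 194.358 / 0.565379178 ≈ 343.77.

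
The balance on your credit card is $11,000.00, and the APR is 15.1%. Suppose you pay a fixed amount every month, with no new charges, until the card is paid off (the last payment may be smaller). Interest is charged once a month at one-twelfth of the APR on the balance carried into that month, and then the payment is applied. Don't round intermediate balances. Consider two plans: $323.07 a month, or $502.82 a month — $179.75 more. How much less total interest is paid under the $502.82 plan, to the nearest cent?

Monthly rate r = 15.1%/12 = 1.25833% = 0.0125833.
At $323.07/mo: n = ⌈−ln(1 − rB₀/P)/ln(1+r)⌉ = 45 payments (last $237.48); total interest = total paid − $11,000.00 = $3,452.56.
At $502.82/mo: 26 payments (last $376.57); total interest $1,947.07.
Interest saved = $3,452.56 − $1,947.07 = $1,505.49.

$1,505.49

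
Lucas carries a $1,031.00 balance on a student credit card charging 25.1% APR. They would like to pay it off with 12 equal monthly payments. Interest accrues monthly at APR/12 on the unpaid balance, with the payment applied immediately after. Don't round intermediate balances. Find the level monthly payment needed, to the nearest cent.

$98.04

Monthly rate r = 25.1%/12 = 2.09167% = 0.0209167.
Level-payment amortization: P = B₀·r / (1 − (1+r)^(−n)) = 1031.00·0.0209167 / (1 − 1.02092^(−12)).
Denominator 1 − (1+r)^(−12) = 0.219960717.
P = 21.5651 / 0.219960717 ≈ 98.04.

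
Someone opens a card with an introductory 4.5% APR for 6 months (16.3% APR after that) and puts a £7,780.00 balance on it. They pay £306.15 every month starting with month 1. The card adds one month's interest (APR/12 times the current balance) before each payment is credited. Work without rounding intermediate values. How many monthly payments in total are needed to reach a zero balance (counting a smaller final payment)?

Promo months 1–6 at r₀ = 4.5%/12 = 0.00375; months 7+ at r₁ = 16.3%/12 = 0.0135833.
After month 6: iterate B ← B·(1+r₀) − £306.15 for 6 months → £6,102.49.
Then at r₁ with £306.15/mo: n₂ = −ln(1 − r₁·B/P)/ln(1+r₁) ≈ 23.40 → 24 more payments.

30 months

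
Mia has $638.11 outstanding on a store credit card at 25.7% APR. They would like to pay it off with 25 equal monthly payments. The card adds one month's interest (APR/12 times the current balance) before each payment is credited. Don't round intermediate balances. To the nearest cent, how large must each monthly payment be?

Monthly rate r = 25.7%/12 = 2.14167% = 0.0214167.
Level-payment amortization: P = B₀·r / (1 − (1+r)^(−n)) = 638.11·0.0214167 / (1 − 1.02142^(−25)).
Denominator 1 − (1+r)^(−25) = 0.411255994.
P = 13.6662 / 0.411255994 ≈ 33.23.

$33.23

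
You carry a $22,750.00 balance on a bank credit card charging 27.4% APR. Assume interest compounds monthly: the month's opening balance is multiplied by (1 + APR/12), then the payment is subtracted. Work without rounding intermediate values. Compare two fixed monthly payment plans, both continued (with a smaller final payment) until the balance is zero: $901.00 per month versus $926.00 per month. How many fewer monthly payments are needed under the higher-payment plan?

2 fewer payments

Monthly rate r = 27.4%/12 = 2.28333% = 0.0228333.
At $901.00/mo: n = ⌈−ln(1 − rB₀/P)/ln(1+r)⌉ = 39 payments (last $55.50); total interest = total paid − $22,750.00 = $11,543.50.
At $926.00/mo: 37 payments (last $430.47); total interest $11,016.47.
Payments saved = 39 − 37 = 2.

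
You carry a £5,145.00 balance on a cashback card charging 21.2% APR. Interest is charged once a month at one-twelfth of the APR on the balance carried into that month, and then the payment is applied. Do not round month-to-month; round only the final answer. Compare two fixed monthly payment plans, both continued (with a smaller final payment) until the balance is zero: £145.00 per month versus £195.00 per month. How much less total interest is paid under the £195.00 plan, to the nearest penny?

Monthly rate r = 21.2%/12 = 1.76667% = 0.0176667.
At £145.00/mo: n = ⌈−ln(1 − rB₀/P)/ln(1+r)⌉ = 57 payments (last £42.58); total interest = total paid − £5,145.00 = £3,017.58.
At £195.00/mo: 36 payments (last £163.52); total interest £1,843.52.
Interest saved = £3,017.58 − £1,843.52 = £1,174.06.

£1,174.06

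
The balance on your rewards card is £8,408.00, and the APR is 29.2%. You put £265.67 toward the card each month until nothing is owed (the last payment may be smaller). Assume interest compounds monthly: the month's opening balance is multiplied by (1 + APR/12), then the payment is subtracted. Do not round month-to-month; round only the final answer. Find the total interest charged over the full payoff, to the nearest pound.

£7,838

Monthly rate r = 29.2%/12 = 2.43333% = 0.0243333.
Payoff takes n = ⌈−ln(1 − rB₀/P)/ln(1+r)⌉ = ⌈61.149⌉ = 62 payments; the last is £40.02.
Total paid = 61·£265.67 + £40.02 = £16,245.89.
Total interest = total paid − principal = £16,245.89 − £8,408.00 = £7,837.89.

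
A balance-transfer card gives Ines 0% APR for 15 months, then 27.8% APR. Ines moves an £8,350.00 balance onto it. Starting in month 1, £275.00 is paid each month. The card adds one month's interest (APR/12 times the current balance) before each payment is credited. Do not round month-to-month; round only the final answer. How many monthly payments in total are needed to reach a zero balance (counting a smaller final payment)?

Promo months 1–15 at r₀ = 0%/12 = 0; months 16+ at r₁ = 27.8%/12 = 0.0231667.
After month 15 (no interest yet): B = £8,350.00 − 15·£275.00 = £4,225.00.
Then at r₁ with £275.00/mo: n₂ = −ln(1 − r₁·B/P)/ln(1+r₁) ≈ 19.21 → 20 more payments.

35 payments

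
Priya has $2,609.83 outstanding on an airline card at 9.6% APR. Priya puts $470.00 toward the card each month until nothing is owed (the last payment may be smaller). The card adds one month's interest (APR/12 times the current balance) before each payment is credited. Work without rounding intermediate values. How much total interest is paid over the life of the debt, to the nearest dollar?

$71

Monthly rate r = 9.6%/12 = 0.8% = 0.008.
Payoff takes n = ⌈−ln(1 − rB₀/P)/ln(1+r)⌉ = ⌈5.703⌉ = 6 payments; the last is $330.63.
Total paid = 5·$470.00 + $330.63 = $2,680.63.
Total interest = total paid − principal = $2,680.63 − $2,609.83 = $70.80.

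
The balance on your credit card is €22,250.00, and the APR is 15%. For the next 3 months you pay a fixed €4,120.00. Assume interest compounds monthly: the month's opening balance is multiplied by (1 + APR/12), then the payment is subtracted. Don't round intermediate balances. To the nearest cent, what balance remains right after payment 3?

Monthly rate r = 15%/12 = 1.25% = 0.0125.
Each month: B ← B·(1+r) − €4,120.00.
Month 1: interest €278.12; balance after payment €18,408.12.
Month 2: interest €230.10; balance after payment €14,518.23.
Month 3: interest €181.48; balance after payment €10,579.70.

€10,579.70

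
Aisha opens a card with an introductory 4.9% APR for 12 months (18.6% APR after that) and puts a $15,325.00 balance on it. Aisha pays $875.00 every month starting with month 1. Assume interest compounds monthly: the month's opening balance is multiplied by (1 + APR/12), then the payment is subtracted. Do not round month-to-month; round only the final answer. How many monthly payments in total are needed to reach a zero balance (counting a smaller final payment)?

Promo months 1–12 at r₀ = 4.9%/12 = 0.00408333; months 13+ at r₁ = 18.6%/12 = 0.0155.
After month 12: iterate B ← B·(1+r₀) − $875.00 for 12 months → $5,353.97.
Then at r₁ with $875.00/mo: n₂ = −ln(1 − r₁·B/P)/ln(1+r₁) ≈ 6.48 → 7 more payments.

19 payments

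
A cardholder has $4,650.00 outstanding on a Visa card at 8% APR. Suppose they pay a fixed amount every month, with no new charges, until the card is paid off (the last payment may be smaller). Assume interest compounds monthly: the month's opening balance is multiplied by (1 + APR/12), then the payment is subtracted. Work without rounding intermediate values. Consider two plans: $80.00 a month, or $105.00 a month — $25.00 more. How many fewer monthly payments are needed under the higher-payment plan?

Monthly rate r = 8%/12 = 0.666667% = 0.00666667.
At $80.00/mo: n = ⌈−ln(1 − rB₀/P)/ln(1+r)⌉ = 74 payments (last $62.11); total interest = total paid − $4,650.00 = $1,252.11.
At $105.00/mo: 53 payments (last $69.28); total interest $879.28.
Payments saved = 74 − 53 = 21.

21 fewer payments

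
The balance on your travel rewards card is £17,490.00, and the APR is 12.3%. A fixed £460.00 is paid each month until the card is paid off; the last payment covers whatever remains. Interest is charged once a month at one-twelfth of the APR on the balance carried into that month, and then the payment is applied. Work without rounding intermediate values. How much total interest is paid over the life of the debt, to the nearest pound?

Monthly rate r = 12.3%/12 = 1.025% = 0.01025.
Payoff takes n = ⌈−ln(1 − rB₀/P)/ln(1+r)⌉ = ⌈48.426⌉ = 49 payments; the last is £196.63.
Total paid = 48·£460.00 + £196.63 = £22,276.63.
Total interest = total paid − principal = £22,276.63 − £17,490.00 = £4,786.63.

£4,787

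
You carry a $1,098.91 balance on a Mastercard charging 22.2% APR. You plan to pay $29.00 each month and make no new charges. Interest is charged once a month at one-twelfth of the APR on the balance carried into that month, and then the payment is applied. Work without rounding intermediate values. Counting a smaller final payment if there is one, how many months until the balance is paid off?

Monthly rate r = 22.2%/12 = 1.85% = 0.0185.
Recurrence: B ← B·(1+r) − $29.00.
Month 1: interest $20.33; balance after payment $1,090.24.
Month 2: interest $20.17; balance after payment $1,081.41.
Closed form: n = −ln(1 − rB₀/P)/ln(1+r) = −ln(0.29897)/ln(1.0185) ≈ 65.867, so the balance reaches zero during payment 66.

66 months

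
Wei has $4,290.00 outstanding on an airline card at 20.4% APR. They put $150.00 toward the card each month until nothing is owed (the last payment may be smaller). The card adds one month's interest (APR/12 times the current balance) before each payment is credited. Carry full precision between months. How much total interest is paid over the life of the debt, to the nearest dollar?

Monthly rate r = 20.4%/12 = 1.7% = 0.017.
Payoff takes n = ⌈−ln(1 − rB₀/P)/ln(1+r)⌉ = ⌈39.504⌉ = 40 payments; the last is $75.90.
Total paid = 39·$150.00 + $75.90 = $5,925.90.
Total interest = total paid − principal = $5,925.90 − $4,290.00 = $1,635.90.

$1,636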